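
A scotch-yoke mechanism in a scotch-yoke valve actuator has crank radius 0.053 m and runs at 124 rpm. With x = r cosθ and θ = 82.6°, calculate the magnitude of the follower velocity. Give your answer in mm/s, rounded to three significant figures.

ω = 12.99 rad/s (from 124 rpm).
x = r cosθ ⇒ ẋ = −rω sinθ.
|v| = rω|sinθ| = 0.053·12.99·|sin 82.6°| = 0.68249 m/s = 682.49 mm/s.

682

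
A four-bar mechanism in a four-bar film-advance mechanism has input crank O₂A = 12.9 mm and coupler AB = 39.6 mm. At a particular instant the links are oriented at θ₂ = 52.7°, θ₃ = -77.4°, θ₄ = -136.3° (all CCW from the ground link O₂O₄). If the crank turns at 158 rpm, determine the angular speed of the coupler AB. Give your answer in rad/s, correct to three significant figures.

ω₂ = 16.55 rad/s (from 158 rpm).
Differentiating the loop-closure r₂e^{iθ₂}+r₃e^{iθ₃}=r₁+r₄e^{iθ₄} gives r₂ω₂e^{iθ₂}+r₃ω₃e^{iθ₃}=r₄ω₄e^{iθ₄}.
Eliminating the other unknown: ω₃ = r₂ω₂ sin(θ₄−θ₂) / [r₃ sin(θ₃−θ₄)].
Numerator sine = +0.15643; denominator sine = +0.85627.
Result = 0.0129·16.55·(+0.15643) / (0.0396·(+0.85627)) = +0.9847 rad/s; magnitude 0.9847 rad/s.

0.985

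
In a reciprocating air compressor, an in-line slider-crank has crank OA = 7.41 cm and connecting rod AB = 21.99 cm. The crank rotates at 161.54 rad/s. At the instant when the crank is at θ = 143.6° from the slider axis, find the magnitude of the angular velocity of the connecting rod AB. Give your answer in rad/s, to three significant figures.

ω = 161.5 rad/s
The rod makes angle φ with the slider axis where L sinφ = r sinθ; differentiating, L cosφ·φ̇ = r ω cosθ.
L cosφ = √(L² − r² sin²θ) = 0.21546 m.
|ω_rod| = r ω |cosθ| / √(L² − r² sin²θ) = 0.0741·161.5·0.80489/0.21546 = 44.717 rad/s.

44.7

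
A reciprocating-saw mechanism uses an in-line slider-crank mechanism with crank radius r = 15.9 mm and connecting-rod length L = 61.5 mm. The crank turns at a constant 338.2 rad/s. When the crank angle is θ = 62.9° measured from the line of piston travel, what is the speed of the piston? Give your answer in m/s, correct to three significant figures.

5.37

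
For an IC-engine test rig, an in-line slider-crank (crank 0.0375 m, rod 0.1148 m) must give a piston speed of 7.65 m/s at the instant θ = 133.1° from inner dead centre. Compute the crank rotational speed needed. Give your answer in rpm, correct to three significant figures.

For an in-line slider-crank, |v_piston| = rω|sinθ|·[1 + r cosθ/√(L² − r² sin²θ)].
With r = 0.0375 m, L = 0.1148 m, θ = 133.1°: the bracketed kinematic factor |dx/dθ| = 0.021088 m.
ω = v/|dx/dθ| = 7.65/0.021088 = 362.76 rad/s.
N = 60ω/(2π) = 3464.1 rpm.

3460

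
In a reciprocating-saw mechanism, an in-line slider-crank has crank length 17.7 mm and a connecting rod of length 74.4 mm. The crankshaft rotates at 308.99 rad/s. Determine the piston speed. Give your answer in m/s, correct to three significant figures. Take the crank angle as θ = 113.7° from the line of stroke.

ω = 309 rad/s
For an in-line slider-crank, x = r cosθ + √(L² − r² sin²θ), so v = −rω sinθ·[1 + r cosθ/√(L² − r² sin²θ)].
With r = 0.0177 m, L = 0.0744 m, θ = 113.7°: √(L² − r² sin²θ) = 0.072613 m.
v = −0.0177·309·0.91566·[1 + 0.0177·-0.40195/0.072613] = -4.5172 m/s.
|v| = 4.5172 m/s.

4.52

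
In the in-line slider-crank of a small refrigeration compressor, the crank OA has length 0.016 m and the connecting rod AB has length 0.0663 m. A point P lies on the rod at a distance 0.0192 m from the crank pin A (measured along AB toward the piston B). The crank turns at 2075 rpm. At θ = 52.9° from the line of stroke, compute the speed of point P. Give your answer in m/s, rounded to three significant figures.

3.25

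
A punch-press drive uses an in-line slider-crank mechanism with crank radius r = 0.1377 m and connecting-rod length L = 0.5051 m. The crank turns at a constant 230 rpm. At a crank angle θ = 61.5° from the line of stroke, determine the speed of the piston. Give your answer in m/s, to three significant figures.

3.31

ω = 2π·230/60 = 24.09 rad/s
For an in-line slider-crank, x = r cosθ + √(L² − r² sin²θ), so v = −rω sinθ·[1 + r cosθ/√(L² − r² sin²θ)].
With r = 0.1377 m, L = 0.5051 m, θ = 61.5°: √(L² − r² sin²θ) = 0.49039 m.
v = −0.1377·24.09·0.87882·[1 + 0.1377·0.47716/0.49039] = -3.3052 m/s.
|v| = 3.3052 m/s.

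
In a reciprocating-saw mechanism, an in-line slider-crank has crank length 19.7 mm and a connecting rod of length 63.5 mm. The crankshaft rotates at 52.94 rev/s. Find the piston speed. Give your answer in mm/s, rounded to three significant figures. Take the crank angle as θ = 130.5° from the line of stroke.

3950

ω = 2π·52.9 = 332.6 rad/s
For an in-line slider-crank, x = r cosθ + √(L² − r² sin²θ), so v = −rω sinθ·[1 + r cosθ/√(L² − r² sin²θ)].
With r = 0.0197 m, L = 0.0635 m, θ = 130.5°: √(L² − r² sin²θ) = 0.061708 m.
v = −0.0197·332.6·0.76041·[1 + 0.0197·-0.64945/0.061708] = -3.9497 m/s.
|v| = 3.9497 m/s = 3949.7 mm/s.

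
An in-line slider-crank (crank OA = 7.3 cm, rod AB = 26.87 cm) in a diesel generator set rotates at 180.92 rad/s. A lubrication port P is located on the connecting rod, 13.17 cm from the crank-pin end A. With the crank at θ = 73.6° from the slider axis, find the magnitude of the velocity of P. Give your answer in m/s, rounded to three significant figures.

ω = 180.9 rad/s.  Crank-pin speed |V_A| = rω = 13.207 m/s, perpendicular to OA.
Rod angle: sinφ = −(r/L) sinθ ⇒ φ = -15.107°; ω_rod = −rω cosθ/√(L²−r²sin²θ) = -14.374 rad/s.
V_P = V_A + ω_rod × AP, with AP = 0.1317 m along the rod.
Components: V_Px = −rω sinθ − a·ω_rod·sinφ = -13.163 m/s;  V_Py = rω cosθ + a·ω_rod·cosφ = +1.9012 m/s.
|V_P| = √(V_Px² + V_Py²) = 13.3 m/s.

13.3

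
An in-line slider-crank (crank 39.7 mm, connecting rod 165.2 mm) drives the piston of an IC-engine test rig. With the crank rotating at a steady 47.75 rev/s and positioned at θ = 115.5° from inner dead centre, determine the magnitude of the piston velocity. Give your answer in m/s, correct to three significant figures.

9.61

ω = 2π·47.8 = 300 rad/s
For an in-line slider-crank, x = r cosθ + √(L² − r² sin²θ), so v = −rω sinθ·[1 + r cosθ/√(L² − r² sin²θ)].
With r = 0.0397 m, L = 0.1652 m, θ = 115.5°: √(L² − r² sin²θ) = 0.16127 m.
v = −0.0397·300·0.90259·[1 + 0.0397·-0.43051/0.16127] = -9.6112 m/s.
|v| = 9.6112 m/s.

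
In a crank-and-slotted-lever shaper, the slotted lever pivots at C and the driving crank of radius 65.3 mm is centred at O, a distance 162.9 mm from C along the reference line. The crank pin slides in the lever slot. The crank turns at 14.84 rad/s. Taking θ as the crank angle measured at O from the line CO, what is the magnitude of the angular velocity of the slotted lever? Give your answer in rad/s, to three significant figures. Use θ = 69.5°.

3.10

ω = 14.84 rad/s
Crank pin A relative to C: A = (d + r cosθ, r sinθ); lever angle φ = atan2(r sinθ, d + r cosθ).
Differentiating tanφ: φ̇ = rω(d cosθ + r)/(d² + r² + 2dr cosθ).
d² + r² + 2dr cosθ = |CA|² = 0.0382511 m²;  d cosθ + r = +0.12235 m.
|ω_lever| = |0.0653·14.84·+0.12235| / 0.0382511 = 3.0996 rad/s.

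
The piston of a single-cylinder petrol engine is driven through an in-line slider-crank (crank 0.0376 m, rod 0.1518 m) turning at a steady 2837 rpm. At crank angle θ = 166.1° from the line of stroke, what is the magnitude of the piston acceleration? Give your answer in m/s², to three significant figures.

ω = 2π·2837/60 = 297.1 rad/s
x(θ) = r cosθ + √(L² − r² sin²θ); with ω constant, a = ω²·d²x/dθ².
d²x/dθ² = −r cosθ − r²(cos2θ)/√u − r⁴ sin²2θ/(4u^{3/2}),  u = L² − r² sin²θ = 0.0229617 m².
Substituting r = 0.0376 m, L = 0.1518 m, θ = 166.1°: d²x/dθ² = +0.028215 m.
a = ω²·d²x/dθ² = (297.1)²·(+0.028215) = +2490.3 m/s²;  |a| = 2490.3 m/s².

2490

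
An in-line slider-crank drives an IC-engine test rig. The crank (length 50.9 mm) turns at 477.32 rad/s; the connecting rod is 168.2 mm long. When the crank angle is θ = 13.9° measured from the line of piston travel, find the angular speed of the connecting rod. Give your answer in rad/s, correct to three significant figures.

141

ω = 477.3 rad/s
The rod makes angle φ with the slider axis where L sinφ = r sinθ; differentiating, L cosφ·φ̇ = r ω cosθ.
L cosφ = √(L² − r² sin²θ) = 0.16775 m.
|ω_rod| = r ω |cosθ| / √(L² − r² sin²θ) = 0.0509·477.3·0.97072/0.16775 = 140.59 rad/s.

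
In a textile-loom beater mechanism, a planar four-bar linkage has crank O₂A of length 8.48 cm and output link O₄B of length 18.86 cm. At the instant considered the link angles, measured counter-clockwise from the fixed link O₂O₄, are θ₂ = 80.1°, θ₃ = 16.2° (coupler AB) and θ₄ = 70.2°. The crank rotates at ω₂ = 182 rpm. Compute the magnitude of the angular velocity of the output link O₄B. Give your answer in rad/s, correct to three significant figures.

ω₂ = 19.06 rad/s (from 182 rpm).
Differentiating the loop-closure r₂e^{iθ₂}+r₃e^{iθ₃}=r₁+r₄e^{iθ₄} gives r₂ω₂e^{iθ₂}+r₃ω₃e^{iθ₃}=r₄ω₄e^{iθ₄}.
Eliminating the other unknown: ω₄ = r₂ω₂ sin(θ₂−θ₃) / [r₄ sin(θ₄−θ₃)].
Numerator sine = +0.89803; denominator sine = +0.80902.
Result = 0.0848·19.06·(+0.89803) / (0.1886·(+0.80902)) = +9.5123 rad/s; magnitude 9.5123 rad/s.

9.51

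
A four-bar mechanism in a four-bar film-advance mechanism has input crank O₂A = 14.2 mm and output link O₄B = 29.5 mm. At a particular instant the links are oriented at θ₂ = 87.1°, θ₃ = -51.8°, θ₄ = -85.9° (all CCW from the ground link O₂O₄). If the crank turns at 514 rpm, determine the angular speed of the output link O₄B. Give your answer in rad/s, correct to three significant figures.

ω₂ = 53.83 rad/s (from 514 rpm).
Differentiating the loop-closure r₂e^{iθ₂}+r₃e^{iθ₃}=r₁+r₄e^{iθ₄} gives r₂ω₂e^{iθ₂}+r₃ω₃e^{iθ₃}=r₄ω₄e^{iθ₄}.
Eliminating the other unknown: ω₄ = r₂ω₂ sin(θ₂−θ₃) / [r₄ sin(θ₄−θ₃)].
Numerator sine = +0.65738; denominator sine = -0.56064.
Result = 0.0142·53.83·(+0.65738) / (0.0295·(-0.56064)) = -30.38 rad/s; magnitude 30.38 rad/s.

30.4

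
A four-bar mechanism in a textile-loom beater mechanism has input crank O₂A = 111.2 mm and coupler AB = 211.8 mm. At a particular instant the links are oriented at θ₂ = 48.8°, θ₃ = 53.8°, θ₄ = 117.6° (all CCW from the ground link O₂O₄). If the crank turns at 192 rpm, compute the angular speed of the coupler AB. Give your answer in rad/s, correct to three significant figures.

11.0

ω₂ = 20.11 rad/s (from 192 rpm).
Differentiating the loop-closure r₂e^{iθ₂}+r₃e^{iθ₃}=r₁+r₄e^{iθ₄} gives r₂ω₂e^{iθ₂}+r₃ω₃e^{iθ₃}=r₄ω₄e^{iθ₄}.
Eliminating the other unknown: ω₃ = r₂ω₂ sin(θ₄−θ₂) / [r₃ sin(θ₃−θ₄)].
Numerator sine = +0.93232; denominator sine = -0.89726.
Result = 0.1112·20.11·(+0.93232) / (0.2118·(-0.89726)) = -10.969 rad/s; magnitude 10.969 rad/s.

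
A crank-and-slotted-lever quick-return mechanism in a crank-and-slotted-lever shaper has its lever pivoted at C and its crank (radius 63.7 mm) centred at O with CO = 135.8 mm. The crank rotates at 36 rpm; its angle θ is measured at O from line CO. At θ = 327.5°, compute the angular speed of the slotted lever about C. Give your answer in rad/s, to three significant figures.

1.15

ω = 3.77 rad/s (from 36 rpm).
Crank pin A relative to C: A = (d + r cosθ, r sinθ); lever angle φ = atan2(r sinθ, d + r cosθ).
Differentiating tanφ: φ̇ = rω(d cosθ + r)/(d² + r² + 2dr cosθ).
d² + r² + 2dr cosθ = |CA|² = 0.0370908 m²;  d cosθ + r = +0.17823 m.
|ω_lever| = |0.0637·3.77·+0.17823| / 0.0370908 = 1.154 rad/s.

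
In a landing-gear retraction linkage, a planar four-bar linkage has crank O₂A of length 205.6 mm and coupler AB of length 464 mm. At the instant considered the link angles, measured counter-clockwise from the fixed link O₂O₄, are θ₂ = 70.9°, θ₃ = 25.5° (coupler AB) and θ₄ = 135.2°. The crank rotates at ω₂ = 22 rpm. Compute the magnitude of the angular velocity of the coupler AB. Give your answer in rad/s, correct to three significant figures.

0.977

ω₂ = 2.304 rad/s (from 22 rpm).
Differentiating the loop-closure r₂e^{iθ₂}+r₃e^{iθ₃}=r₁+r₄e^{iθ₄} gives r₂ω₂e^{iθ₂}+r₃ω₃e^{iθ₃}=r₄ω₄e^{iθ₄}.
Eliminating the other unknown: ω₃ = r₂ω₂ sin(θ₄−θ₂) / [r₃ sin(θ₃−θ₄)].
Numerator sine = +0.90108; denominator sine = -0.94147.
Result = 0.2056·2.304·(+0.90108) / (0.464·(-0.94147)) = -0.97704 rad/s; magnitude 0.97704 rad/s.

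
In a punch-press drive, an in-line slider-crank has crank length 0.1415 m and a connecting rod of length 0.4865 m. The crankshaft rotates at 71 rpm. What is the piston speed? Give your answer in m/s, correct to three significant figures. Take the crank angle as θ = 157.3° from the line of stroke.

0.296

ω = 2π·71/60 = 7.435 rad/s
For an in-line slider-crank, x = r cosθ + √(L² − r² sin²θ), so v = −rω sinθ·[1 + r cosθ/√(L² − r² sin²θ)].
With r = 0.1415 m, L = 0.4865 m, θ = 157.3°: √(L² − r² sin²θ) = 0.48343 m.
v = −0.1415·7.435·0.38591·[1 + 0.1415·-0.92254/0.48343] = -0.29637 m/s.
|v| = 0.29637 m/s.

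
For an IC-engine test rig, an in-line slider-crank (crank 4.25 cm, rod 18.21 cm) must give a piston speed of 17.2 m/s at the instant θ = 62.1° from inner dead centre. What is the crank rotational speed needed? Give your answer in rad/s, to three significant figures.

412

For an in-line slider-crank, |v_piston| = rω|sinθ|·[1 + r cosθ/√(L² − r² sin²θ)].
With r = 0.0425 m, L = 0.1821 m, θ = 62.1°: the bracketed kinematic factor |dx/dθ| = 0.041752 m.
ω = v/|dx/dθ| = 17.2/0.041752 = 411.96 rad/s.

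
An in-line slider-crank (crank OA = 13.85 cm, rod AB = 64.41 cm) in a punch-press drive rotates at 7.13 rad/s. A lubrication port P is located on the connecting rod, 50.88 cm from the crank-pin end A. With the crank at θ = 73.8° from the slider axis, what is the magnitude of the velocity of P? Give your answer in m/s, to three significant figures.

ω = 7.13 rad/s.  Crank-pin speed |V_A| = rω = 0.9875 m/s, perpendicular to OA.
Rod angle: sinφ = −(r/L) sinθ ⇒ φ = -11.917°; ω_rod = −rω cosθ/√(L²−r²sin²θ) = -0.43716 rad/s.
V_P = V_A + ω_rod × AP, with AP = 0.5088 m along the rod.
Components: V_Px = −rω sinθ − a·ω_rod·sinφ = -0.99422 m/s;  V_Py = rω cosθ + a·ω_rod·cosφ = +0.057873 m/s.
|V_P| = √(V_Px² + V_Py²) = 0.99591 m/s.

0.996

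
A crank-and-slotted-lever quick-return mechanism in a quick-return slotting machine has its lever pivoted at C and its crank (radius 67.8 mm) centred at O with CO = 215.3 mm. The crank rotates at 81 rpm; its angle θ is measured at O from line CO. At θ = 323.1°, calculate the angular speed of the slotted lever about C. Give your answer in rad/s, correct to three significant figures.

1.86

ω = 8.482 rad/s (from 81 rpm).
Crank pin A relative to C: A = (d + r cosθ, r sinθ); lever angle φ = atan2(r sinθ, d + r cosθ).
Differentiating tanφ: φ̇ = rω(d cosθ + r)/(d² + r² + 2dr cosθ).
d² + r² + 2dr cosθ = |CA|² = 0.0742975 m²;  d cosθ + r = +0.23997 m.
|ω_lever| = |0.0678·8.482·+0.23997| / 0.0742975 = 1.8575 rad/s.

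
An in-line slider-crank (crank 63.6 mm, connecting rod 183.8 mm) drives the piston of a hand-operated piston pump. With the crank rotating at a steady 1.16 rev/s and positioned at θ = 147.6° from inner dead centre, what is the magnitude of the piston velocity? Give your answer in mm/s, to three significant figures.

175

ω = 2π·1.16 = 7.288 rad/s
For an in-line slider-crank, x = r cosθ + √(L² − r² sin²θ), so v = −rω sinθ·[1 + r cosθ/√(L² − r² sin²θ)].
With r = 0.0636 m, L = 0.1838 m, θ = 147.6°: √(L² − r² sin²θ) = 0.18061 m.
v = −0.0636·7.288·0.53583·[1 + 0.0636·-0.84433/0.18061] = -0.17453 m/s.
|v| = 0.17453 m/s = 174.53 mm/s.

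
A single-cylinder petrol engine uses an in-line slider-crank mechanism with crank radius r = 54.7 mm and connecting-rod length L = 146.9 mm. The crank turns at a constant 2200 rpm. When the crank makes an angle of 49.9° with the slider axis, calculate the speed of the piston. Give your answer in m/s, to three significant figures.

ω = 2π·2200/60 = 230.4 rad/s
For an in-line slider-crank, x = r cosθ + √(L² − r² sin²θ), so v = −rω sinθ·[1 + r cosθ/√(L² − r² sin²θ)].
With r = 0.0547 m, L = 0.1469 m, θ = 49.9°: √(L² − r² sin²θ) = 0.14082 m.
v = −0.0547·230.4·0.76492·[1 + 0.0547·0.64412/0.14082] = -12.051 m/s.
|v| = 12.051 m/s.

12.1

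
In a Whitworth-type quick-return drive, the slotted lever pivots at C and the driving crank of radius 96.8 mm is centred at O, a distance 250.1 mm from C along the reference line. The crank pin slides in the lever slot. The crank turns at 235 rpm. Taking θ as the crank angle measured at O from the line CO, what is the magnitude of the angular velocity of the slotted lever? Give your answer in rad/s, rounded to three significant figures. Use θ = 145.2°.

ω = 24.61 rad/s (from 235 rpm).
Crank pin A relative to C: A = (d + r cosθ, r sinθ); lever angle φ = atan2(r sinθ, d + r cosθ).
Differentiating tanφ: φ̇ = rω(d cosθ + r)/(d² + r² + 2dr cosθ).
d² + r² + 2dr cosθ = |CA|² = 0.0321607 m²;  d cosθ + r = -0.10857 m.
|ω_lever| = |0.0968·24.61·-0.10857| / 0.0321607 = 8.0418 rad/s.

8.04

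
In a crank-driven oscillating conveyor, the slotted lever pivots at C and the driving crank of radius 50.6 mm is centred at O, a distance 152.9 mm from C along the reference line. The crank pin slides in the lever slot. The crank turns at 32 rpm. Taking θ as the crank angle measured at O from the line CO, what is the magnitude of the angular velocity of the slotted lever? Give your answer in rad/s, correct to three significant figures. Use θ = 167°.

ω = 3.351 rad/s (from 32 rpm).
Crank pin A relative to C: A = (d + r cosθ, r sinθ); lever angle φ = atan2(r sinθ, d + r cosθ).
Differentiating tanφ: φ̇ = rω(d cosθ + r)/(d² + r² + 2dr cosθ).
d² + r² + 2dr cosθ = |CA|² = 0.0108619 m²;  d cosθ + r = -0.098381 m.
|ω_lever| = |0.0506·3.351·-0.098381| / 0.0108619 = 1.5358 rad/s.

1.54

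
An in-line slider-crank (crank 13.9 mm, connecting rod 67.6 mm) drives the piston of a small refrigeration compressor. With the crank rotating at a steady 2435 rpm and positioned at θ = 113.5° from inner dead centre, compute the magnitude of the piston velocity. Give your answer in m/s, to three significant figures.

2.98

ω = 2π·2435/60 = 255 rad/s
For an in-line slider-crank, x = r cosθ + √(L² − r² sin²θ), so v = −rω sinθ·[1 + r cosθ/√(L² − r² sin²θ)].
With r = 0.0139 m, L = 0.0676 m, θ = 113.5°: √(L² − r² sin²θ) = 0.066387 m.
v = −0.0139·255·0.91706·[1 + 0.0139·-0.39875/0.066387] = -2.9791 m/s.
|v| = 2.9791 m/s.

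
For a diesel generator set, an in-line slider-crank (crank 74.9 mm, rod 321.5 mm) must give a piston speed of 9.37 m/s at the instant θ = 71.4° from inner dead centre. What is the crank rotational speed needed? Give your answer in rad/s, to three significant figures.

123

For an in-line slider-crank, |v_piston| = rω|sinθ|·[1 + r cosθ/√(L² − r² sin²θ)].
With r = 0.0749 m, L = 0.3215 m, θ = 71.4°: the bracketed kinematic factor |dx/dθ| = 0.076396 m.
ω = v/|dx/dθ| = 9.37/0.076396 = 122.65 rad/s.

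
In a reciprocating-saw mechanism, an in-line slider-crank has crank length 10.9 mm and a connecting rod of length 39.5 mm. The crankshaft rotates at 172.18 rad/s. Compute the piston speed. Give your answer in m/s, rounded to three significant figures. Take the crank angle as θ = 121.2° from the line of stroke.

ω = 172.2 rad/s
For an in-line slider-crank, x = r cosθ + √(L² − r² sin²θ), so v = −rω sinθ·[1 + r cosθ/√(L² − r² sin²θ)].
With r = 0.0109 m, L = 0.0395 m, θ = 121.2°: √(L² − r² sin²θ) = 0.038384 m.
v = −0.0109·172.2·0.85536·[1 + 0.0109·-0.51803/0.038384] = -1.3692 m/s.
|v| = 1.3692 m/s.

1.37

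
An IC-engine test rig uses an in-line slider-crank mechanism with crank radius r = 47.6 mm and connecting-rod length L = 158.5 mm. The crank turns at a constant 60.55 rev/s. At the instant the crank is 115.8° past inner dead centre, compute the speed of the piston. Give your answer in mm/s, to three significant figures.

ω = 2π·60.6 = 380.4 rad/s
For an in-line slider-crank, x = r cosθ + √(L² − r² sin²θ), so v = −rω sinθ·[1 + r cosθ/√(L² − r² sin²θ)].
With r = 0.0476 m, L = 0.1585 m, θ = 115.8°: √(L² − r² sin²θ) = 0.1526 m.
v = −0.0476·380.4·0.90032·[1 + 0.0476·-0.43523/0.1526] = -14.091 m/s.
|v| = 14.091 m/s = 14091 mm/s.

14100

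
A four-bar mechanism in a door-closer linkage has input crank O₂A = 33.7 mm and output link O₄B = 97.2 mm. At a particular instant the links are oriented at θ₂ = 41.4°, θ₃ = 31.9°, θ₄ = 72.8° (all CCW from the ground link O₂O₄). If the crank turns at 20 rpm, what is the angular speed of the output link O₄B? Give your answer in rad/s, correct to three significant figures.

0.183

ω₂ = 2.094 rad/s (from 20 rpm).
Differentiating the loop-closure r₂e^{iθ₂}+r₃e^{iθ₃}=r₁+r₄e^{iθ₄} gives r₂ω₂e^{iθ₂}+r₃ω₃e^{iθ₃}=r₄ω₄e^{iθ₄}.
Eliminating the other unknown: ω₄ = r₂ω₂ sin(θ₂−θ₃) / [r₄ sin(θ₄−θ₃)].
Numerator sine = +0.16505; denominator sine = +0.65474.
Result = 0.0337·2.094·(+0.16505) / (0.0972·(+0.65474)) = +0.18305 rad/s; magnitude 0.18305 rad/s.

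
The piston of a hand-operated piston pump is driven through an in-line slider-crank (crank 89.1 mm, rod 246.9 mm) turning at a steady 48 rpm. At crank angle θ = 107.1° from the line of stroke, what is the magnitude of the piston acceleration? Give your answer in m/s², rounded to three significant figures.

1.37

ω = 2π·48/60 = 5.027 rad/s
x(θ) = r cosθ + √(L² − r² sin²θ); with ω constant, a = ω²·d²x/dθ².
d²x/dθ² = −r cosθ − r²(cos2θ)/√u − r⁴ sin²2θ/(4u^{3/2}),  u = L² − r² sin²θ = 0.0537072 m².
Substituting r = 0.0891 m, L = 0.2469 m, θ = 107.1°: d²x/dθ² = +0.054132 m.
a = ω²·d²x/dθ² = (5.027)²·(+0.054132) = +1.3677 m/s²;  |a| = 1.3677 m/s².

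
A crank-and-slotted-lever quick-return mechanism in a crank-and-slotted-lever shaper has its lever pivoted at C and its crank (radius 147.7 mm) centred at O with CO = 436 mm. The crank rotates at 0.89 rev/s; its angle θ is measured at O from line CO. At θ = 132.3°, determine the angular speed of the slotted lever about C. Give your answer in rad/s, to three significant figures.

ω = 5.592 rad/s (from 0.89 rev/s).
Crank pin A relative to C: A = (d + r cosθ, r sinθ); lever angle φ = atan2(r sinθ, d + r cosθ).
Differentiating tanφ: φ̇ = rω(d cosθ + r)/(d² + r² + 2dr cosθ).
d² + r² + 2dr cosθ = |CA|² = 0.125231 m²;  d cosθ + r = -0.14573 m.
|ω_lever| = |0.1477·5.592·-0.14573| / 0.125231 = 0.96116 rad/s.

0.961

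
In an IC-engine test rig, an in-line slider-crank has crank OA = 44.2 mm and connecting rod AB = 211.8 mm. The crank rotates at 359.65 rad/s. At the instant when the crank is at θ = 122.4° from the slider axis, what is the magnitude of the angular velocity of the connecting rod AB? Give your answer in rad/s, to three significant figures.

40.9

ω = 359.6 rad/s
The rod makes angle φ with the slider axis where L sinφ = r sinθ; differentiating, L cosφ·φ̇ = r ω cosθ.
L cosφ = √(L² − r² sin²θ) = 0.20849 m.
|ω_rod| = r ω |cosθ| / √(L² − r² sin²θ) = 0.0442·359.6·0.53583/0.20849 = 40.855 rad/s.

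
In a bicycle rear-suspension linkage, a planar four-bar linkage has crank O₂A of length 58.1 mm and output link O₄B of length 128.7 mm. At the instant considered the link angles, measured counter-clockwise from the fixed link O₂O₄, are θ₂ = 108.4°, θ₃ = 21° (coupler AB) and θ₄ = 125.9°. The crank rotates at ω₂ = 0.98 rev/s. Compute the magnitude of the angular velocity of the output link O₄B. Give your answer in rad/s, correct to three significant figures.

2.87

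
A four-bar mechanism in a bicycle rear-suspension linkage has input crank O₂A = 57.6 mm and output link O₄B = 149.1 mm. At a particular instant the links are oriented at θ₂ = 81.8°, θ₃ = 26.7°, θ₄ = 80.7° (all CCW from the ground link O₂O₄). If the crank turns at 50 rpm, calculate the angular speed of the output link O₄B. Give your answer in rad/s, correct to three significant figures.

2.05

ω₂ = 5.236 rad/s (from 50 rpm).
Differentiating the loop-closure r₂e^{iθ₂}+r₃e^{iθ₃}=r₁+r₄e^{iθ₄} gives r₂ω₂e^{iθ₂}+r₃ω₃e^{iθ₃}=r₄ω₄e^{iθ₄}.
Eliminating the other unknown: ω₄ = r₂ω₂ sin(θ₂−θ₃) / [r₄ sin(θ₄−θ₃)].
Numerator sine = +0.82015; denominator sine = +0.80902.
Result = 0.0576·5.236·(+0.82015) / (0.1491·(+0.80902)) = +2.0506 rad/s; magnitude 2.0506 rad/s.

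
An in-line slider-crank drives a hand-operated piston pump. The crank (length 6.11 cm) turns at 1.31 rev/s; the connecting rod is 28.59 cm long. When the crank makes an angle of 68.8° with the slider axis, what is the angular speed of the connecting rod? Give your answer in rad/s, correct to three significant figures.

ω = 8.231 rad/s (converted from 1.31 rev/s).
The rod makes angle φ with the slider axis where L sinφ = r sinθ; differentiating, L cosφ·φ̇ = r ω cosθ.
L cosφ = √(L² − r² sin²θ) = 0.28017 m.
|ω_rod| = r ω |cosθ| / √(L² − r² sin²θ) = 0.0611·8.231·0.36162/0.28017 = 0.64913 rad/s.

0.649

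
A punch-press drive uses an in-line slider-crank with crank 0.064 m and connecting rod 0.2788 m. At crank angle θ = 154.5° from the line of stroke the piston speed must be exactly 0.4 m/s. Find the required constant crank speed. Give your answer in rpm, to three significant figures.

For an in-line slider-crank, |v_piston| = rω|sinθ|·[1 + r cosθ/√(L² − r² sin²θ)].
With r = 0.064 m, L = 0.2788 m, θ = 154.5°: the bracketed kinematic factor |dx/dθ| = 0.021816 m.
ω = v/|dx/dθ| = 0.4/0.021816 = 18.335 rad/s.
N = 60ω/(2π) = 175.09 rpm.

175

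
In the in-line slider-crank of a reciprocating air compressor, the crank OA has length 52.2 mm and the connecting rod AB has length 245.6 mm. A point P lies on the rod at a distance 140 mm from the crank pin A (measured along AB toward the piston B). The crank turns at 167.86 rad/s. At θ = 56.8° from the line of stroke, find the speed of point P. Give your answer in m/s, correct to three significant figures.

ω = 167.9 rad/s.  Crank-pin speed |V_A| = rω = 8.7623 m/s, perpendicular to OA.
Rod angle: sinφ = −(r/L) sinθ ⇒ φ = -10.244°; ω_rod = −rω cosθ/√(L²−r²sin²θ) = -19.852 rad/s.
V_P = V_A + ω_rod × AP, with AP = 0.14 m along the rod.
Components: V_Px = −rω sinθ − a·ω_rod·sinφ = -7.8263 m/s;  V_Py = rω cosθ + a·ω_rod·cosφ = +2.0629 m/s.
|V_P| = √(V_Px² + V_Py²) = 8.0936 m/s.

8.09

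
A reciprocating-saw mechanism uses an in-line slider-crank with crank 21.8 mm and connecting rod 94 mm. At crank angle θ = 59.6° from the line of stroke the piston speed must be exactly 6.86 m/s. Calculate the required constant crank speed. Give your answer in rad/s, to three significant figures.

For an in-line slider-crank, |v_piston| = rω|sinθ|·[1 + r cosθ/√(L² − r² sin²θ)].
With r = 0.0218 m, L = 0.094 m, θ = 59.6°: the bracketed kinematic factor |dx/dθ| = 0.021055 m.
ω = v/|dx/dθ| = 6.86/0.021055 = 325.81 rad/s.

326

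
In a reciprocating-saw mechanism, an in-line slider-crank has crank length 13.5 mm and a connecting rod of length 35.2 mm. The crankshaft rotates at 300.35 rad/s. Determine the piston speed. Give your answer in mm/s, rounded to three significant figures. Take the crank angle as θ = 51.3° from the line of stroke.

ω = 300.4 rad/s
For an in-line slider-crank, x = r cosθ + √(L² − r² sin²θ), so v = −rω sinθ·[1 + r cosθ/√(L² − r² sin²θ)].
With r = 0.0135 m, L = 0.0352 m, θ = 51.3°: √(L² − r² sin²θ) = 0.033586 m.
v = −0.0135·300.4·0.78043·[1 + 0.0135·0.62524/0.033586] = -3.9597 m/s.
|v| = 3.9597 m/s = 3959.7 mm/s.

3960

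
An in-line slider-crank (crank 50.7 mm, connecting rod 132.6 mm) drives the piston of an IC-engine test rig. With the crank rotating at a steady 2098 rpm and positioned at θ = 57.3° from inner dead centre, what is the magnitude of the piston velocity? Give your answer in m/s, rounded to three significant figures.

ω = 2π·2098/60 = 219.7 rad/s
For an in-line slider-crank, x = r cosθ + √(L² − r² sin²θ), so v = −rω sinθ·[1 + r cosθ/√(L² − r² sin²θ)].
With r = 0.0507 m, L = 0.1326 m, θ = 57.3°: √(L² − r² sin²θ) = 0.12555 m.
v = −0.0507·219.7·0.84151·[1 + 0.0507·0.54024/0.12555] = -11.418 m/s.
|v| = 11.418 m/s.

11.4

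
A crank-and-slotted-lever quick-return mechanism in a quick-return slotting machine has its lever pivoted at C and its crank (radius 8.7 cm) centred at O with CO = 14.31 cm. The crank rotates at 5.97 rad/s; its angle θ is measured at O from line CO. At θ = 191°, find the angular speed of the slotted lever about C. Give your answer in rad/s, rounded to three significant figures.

7.70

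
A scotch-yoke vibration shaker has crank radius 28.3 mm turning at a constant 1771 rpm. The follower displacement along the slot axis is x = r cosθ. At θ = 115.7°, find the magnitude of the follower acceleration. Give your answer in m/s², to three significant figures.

ω = 185.5 rad/s (from 1771 rpm).
x = r cosθ ⇒ ẍ = −rω² cosθ (ω constant).
|a| = rω²|cosθ| = 0.0283·(185.5)²·|cos 115.7°| = 422.11 m/s².

422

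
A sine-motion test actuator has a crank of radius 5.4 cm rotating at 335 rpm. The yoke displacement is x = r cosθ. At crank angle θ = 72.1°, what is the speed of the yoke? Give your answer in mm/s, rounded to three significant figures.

1800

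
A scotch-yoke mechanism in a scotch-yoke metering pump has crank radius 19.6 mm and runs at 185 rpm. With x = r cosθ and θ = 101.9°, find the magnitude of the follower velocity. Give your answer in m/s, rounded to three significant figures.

0.372

ω = 19.37 rad/s (from 185 rpm).
x = r cosθ ⇒ ẋ = −rω sinθ.
|v| = rω|sinθ| = 0.0196·19.37·|sin 101.9°| = 0.37155 m/s.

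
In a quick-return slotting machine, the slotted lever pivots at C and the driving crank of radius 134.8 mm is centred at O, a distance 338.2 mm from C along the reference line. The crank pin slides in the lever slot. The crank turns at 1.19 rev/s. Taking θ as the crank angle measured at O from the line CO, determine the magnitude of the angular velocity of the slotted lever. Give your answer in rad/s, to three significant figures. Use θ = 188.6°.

ω = 7.477 rad/s (from 1.19 rev/s).
Crank pin A relative to C: A = (d + r cosθ, r sinθ); lever angle φ = atan2(r sinθ, d + r cosθ).
Differentiating tanφ: φ̇ = rω(d cosθ + r)/(d² + r² + 2dr cosθ).
d² + r² + 2dr cosθ = |CA|² = 0.0423967 m²;  d cosθ + r = -0.1996 m.
|ω_lever| = |0.1348·7.477·-0.1996| / 0.0423967 = 4.745 rad/s.

4.75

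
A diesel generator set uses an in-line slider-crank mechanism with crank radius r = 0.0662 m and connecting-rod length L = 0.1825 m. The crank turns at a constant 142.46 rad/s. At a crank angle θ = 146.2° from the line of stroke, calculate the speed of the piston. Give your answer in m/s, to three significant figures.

3.63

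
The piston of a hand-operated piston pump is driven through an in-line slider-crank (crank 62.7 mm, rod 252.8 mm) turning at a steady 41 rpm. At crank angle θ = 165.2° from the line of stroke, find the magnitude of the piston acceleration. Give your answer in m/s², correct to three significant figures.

0.867

ω = 2π·41/60 = 4.294 rad/s
x(θ) = r cosθ + √(L² − r² sin²θ); with ω constant, a = ω²·d²x/dθ².
d²x/dθ² = −r cosθ − r²(cos2θ)/√u − r⁴ sin²2θ/(4u^{3/2}),  u = L² − r² sin²θ = 0.0636513 m².
Substituting r = 0.0627 m, L = 0.2528 m, θ = 165.2°: d²x/dθ² = +0.047012 m.
a = ω²·d²x/dθ² = (4.294)²·(+0.047012) = +0.86664 m/s²;  |a| = 0.86664 m/s².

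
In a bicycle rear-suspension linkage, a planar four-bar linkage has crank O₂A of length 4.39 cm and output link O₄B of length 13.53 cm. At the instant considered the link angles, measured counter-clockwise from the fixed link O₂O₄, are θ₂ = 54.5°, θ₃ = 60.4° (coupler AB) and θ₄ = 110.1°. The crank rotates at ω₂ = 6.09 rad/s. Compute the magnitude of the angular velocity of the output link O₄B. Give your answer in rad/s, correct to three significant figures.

ω₂ = 6.09 rad/s
Differentiating the loop-closure r₂e^{iθ₂}+r₃e^{iθ₃}=r₁+r₄e^{iθ₄} gives r₂ω₂e^{iθ₂}+r₃ω₃e^{iθ₃}=r₄ω₄e^{iθ₄}.
Eliminating the other unknown: ω₄ = r₂ω₂ sin(θ₂−θ₃) / [r₄ sin(θ₄−θ₃)].
Numerator sine = -0.10279; denominator sine = +0.76267.
Result = 0.0439·6.09·(-0.10279) / (0.1353·(+0.76267)) = -0.26632 rad/s; magnitude 0.26632 rad/s.

0.266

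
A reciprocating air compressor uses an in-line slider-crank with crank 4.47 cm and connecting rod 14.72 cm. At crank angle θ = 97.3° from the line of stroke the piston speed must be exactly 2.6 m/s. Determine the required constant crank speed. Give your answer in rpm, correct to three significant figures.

584

For an in-line slider-crank, |v_piston| = rω|sinθ|·[1 + r cosθ/√(L² − r² sin²θ)].
With r = 0.0447 m, L = 0.1472 m, θ = 97.3°: the bracketed kinematic factor |dx/dθ| = 0.042544 m.
ω = v/|dx/dθ| = 2.6/0.042544 = 61.114 rad/s.
N = 60ω/(2π) = 583.59 rpm.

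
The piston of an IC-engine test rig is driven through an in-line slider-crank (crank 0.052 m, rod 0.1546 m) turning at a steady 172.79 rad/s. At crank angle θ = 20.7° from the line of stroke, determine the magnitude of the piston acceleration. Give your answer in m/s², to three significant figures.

1850

ω = 172.8 rad/s
x(θ) = r cosθ + √(L² − r² sin²θ); with ω constant, a = ω²·d²x/dθ².
d²x/dθ² = −r cosθ − r²(cos2θ)/√u − r⁴ sin²2θ/(4u^{3/2}),  u = L² − r² sin²θ = 0.0235633 m².
Substituting r = 0.052 m, L = 0.1546 m, θ = 20.7°: d²x/dθ² = -0.062077 m.
a = ω²·d²x/dθ² = (172.8)²·(-0.062077) = -1853.4 m/s²;  |a| = 1853.4 m/s².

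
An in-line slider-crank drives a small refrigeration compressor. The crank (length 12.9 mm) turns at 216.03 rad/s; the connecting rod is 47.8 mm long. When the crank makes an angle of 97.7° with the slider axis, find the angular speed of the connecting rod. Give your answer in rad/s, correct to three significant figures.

8.11

ω = 216 rad/s
The rod makes angle φ with the slider axis where L sinφ = r sinθ; differentiating, L cosφ·φ̇ = r ω cosθ.
L cosφ = √(L² − r² sin²θ) = 0.046059 m.
|ω_rod| = r ω |cosθ| / √(L² − r² sin²θ) = 0.0129·216·0.13399/0.046059 = 8.1068 rad/s.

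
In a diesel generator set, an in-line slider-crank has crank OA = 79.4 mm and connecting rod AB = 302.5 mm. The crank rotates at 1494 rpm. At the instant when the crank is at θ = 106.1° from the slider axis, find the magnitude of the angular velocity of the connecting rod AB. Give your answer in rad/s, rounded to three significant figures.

ω = 156.5 rad/s (converted from 1494 rpm).
The rod makes angle φ with the slider axis where L sinφ = r sinθ; differentiating, L cosφ·φ̇ = r ω cosθ.
L cosφ = √(L² − r² sin²θ) = 0.29272 m.
|ω_rod| = r ω |cosθ| / √(L² − r² sin²θ) = 0.0794·156.5·0.27731/0.29272 = 11.768 rad/s.

11.8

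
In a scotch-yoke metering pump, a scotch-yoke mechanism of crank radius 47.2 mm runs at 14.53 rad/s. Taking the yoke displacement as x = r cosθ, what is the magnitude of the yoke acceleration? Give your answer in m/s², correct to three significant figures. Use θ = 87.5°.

0.435

ω = 14.53 rad/s
x = r cosθ ⇒ ẍ = −rω² cosθ (ω constant).
|a| = rω²|cosθ| = 0.0472·(14.53)²·|cos 87.5°| = 0.43466 m/s².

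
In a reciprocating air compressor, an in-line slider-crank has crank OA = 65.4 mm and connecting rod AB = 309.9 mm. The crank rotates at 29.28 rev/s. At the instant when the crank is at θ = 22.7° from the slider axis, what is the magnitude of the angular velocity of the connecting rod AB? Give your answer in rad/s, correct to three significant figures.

35.9

ω = 184 rad/s (converted from 29.28 rev/s).
The rod makes angle φ with the slider axis where L sinφ = r sinθ; differentiating, L cosφ·φ̇ = r ω cosθ.
L cosφ = √(L² − r² sin²θ) = 0.30887 m.
|ω_rod| = r ω |cosθ| / √(L² − r² sin²θ) = 0.0654·184·0.92254/0.30887 = 35.937 rad/s.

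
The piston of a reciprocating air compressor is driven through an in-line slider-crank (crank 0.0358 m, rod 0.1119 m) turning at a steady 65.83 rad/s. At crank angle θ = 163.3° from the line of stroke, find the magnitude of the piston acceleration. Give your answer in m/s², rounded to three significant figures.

ω = 65.83 rad/s
x(θ) = r cosθ + √(L² − r² sin²θ); with ω constant, a = ω²·d²x/dθ².
d²x/dθ² = −r cosθ − r²(cos2θ)/√u − r⁴ sin²2θ/(4u^{3/2}),  u = L² − r² sin²θ = 0.0124158 m².
Substituting r = 0.0358 m, L = 0.1119 m, θ = 163.3°: d²x/dθ² = +0.024598 m.
a = ω²·d²x/dθ² = (65.83)²·(+0.024598) = +106.6 m/s²;  |a| = 106.6 m/s².

107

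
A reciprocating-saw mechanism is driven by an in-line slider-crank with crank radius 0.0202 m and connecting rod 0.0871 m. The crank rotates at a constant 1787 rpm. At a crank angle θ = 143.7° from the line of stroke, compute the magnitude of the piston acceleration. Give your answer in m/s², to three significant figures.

ω = 2π·1787/60 = 187.1 rad/s
x(θ) = r cosθ + √(L² − r² sin²θ); with ω constant, a = ω²·d²x/dθ².
d²x/dθ² = −r cosθ − r²(cos2θ)/√u − r⁴ sin²2θ/(4u^{3/2}),  u = L² − r² sin²θ = 0.0074434 m².
Substituting r = 0.0202 m, L = 0.0871 m, θ = 143.7°: d²x/dθ² = +0.014806 m.
a = ω²·d²x/dθ² = (187.1)²·(+0.014806) = +518.51 m/s²;  |a| = 518.51 m/s².

519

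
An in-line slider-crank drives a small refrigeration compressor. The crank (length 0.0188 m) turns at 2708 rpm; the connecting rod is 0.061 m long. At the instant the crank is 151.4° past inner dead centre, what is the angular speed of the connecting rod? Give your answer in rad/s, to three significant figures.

ω = 283.6 rad/s (converted from 2708 rpm).
The rod makes angle φ with the slider axis where L sinφ = r sinθ; differentiating, L cosφ·φ̇ = r ω cosθ.
L cosφ = √(L² − r² sin²θ) = 0.060333 m.
|ω_rod| = r ω |cosθ| / √(L² − r² sin²θ) = 0.0188·283.6·0.87798/0.060333 = 77.584 rad/s.

77.6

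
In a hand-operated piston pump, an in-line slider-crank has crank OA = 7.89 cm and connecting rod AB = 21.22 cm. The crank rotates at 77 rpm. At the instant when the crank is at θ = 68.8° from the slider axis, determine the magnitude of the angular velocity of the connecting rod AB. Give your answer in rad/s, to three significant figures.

ω = 8.063 rad/s (converted from 77 rpm).
The rod makes angle φ with the slider axis where L sinφ = r sinθ; differentiating, L cosφ·φ̇ = r ω cosθ.
L cosφ = √(L² − r² sin²θ) = 0.19904 m.
|ω_rod| = r ω |cosθ| / √(L² − r² sin²θ) = 0.0789·8.063·0.36162/0.19904 = 1.1559 rad/s.

1.16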